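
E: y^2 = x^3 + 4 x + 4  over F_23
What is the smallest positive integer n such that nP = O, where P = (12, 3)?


Compute successive multiples of P until we hit O:
  1P = (12, 3)
  2P = (15, 9)
  3P = (0, 21)
  4P = (19, 19)
  5P = (16, 1)
  6P = (1, 3)
  7P = (10, 20)
  8P = (10, 3)
  ... (continuing to 15P)
  15P = O

ord(P) = 15


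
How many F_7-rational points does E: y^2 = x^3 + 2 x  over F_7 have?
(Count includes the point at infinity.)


For each x in F_7, count y with y^2 = x^3 + 2 x + 0 mod 7:
  x = 0: RHS = 0, y in [0]  -> 1 point(s)
  x = 4: RHS = 2, y in [3, 4]  -> 2 point(s)
  x = 5: RHS = 2, y in [3, 4]  -> 2 point(s)
  x = 6: RHS = 4, y in [2, 5]  -> 2 point(s)
Affine points: 7. Add the point at infinity: total = 8.

#E(F_7) = 8


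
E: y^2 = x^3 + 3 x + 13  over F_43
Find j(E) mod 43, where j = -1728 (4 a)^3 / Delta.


Delta = -16(4 a^3 + 27 b^2) mod 43 = 41
-1728 * (4 a)^3 = -1728 * (4*3)^3 mod 43 = 22
j = 22 * 41^(-1) mod 43 = 32

j = 32 (mod 43)


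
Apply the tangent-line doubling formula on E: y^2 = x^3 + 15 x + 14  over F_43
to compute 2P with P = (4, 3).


Doubling: s = (3 x1^2 + a) / (2 y1)
s = (3*4^2 + 15) / (2*3) mod 43 = 32
x3 = s^2 - 2 x1 mod 43 = 32^2 - 2*4 = 27
y3 = s (x1 - x3) - y1 mod 43 = 32 * (4 - 27) - 3 = 35

2P = (27, 35)


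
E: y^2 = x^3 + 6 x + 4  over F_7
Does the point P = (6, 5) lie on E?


Check whether y^2 = x^3 + 6 x + 4 (mod 7) for (x, y) = (6, 5).
LHS: y^2 = 5^2 mod 7 = 4
RHS: x^3 + 6 x + 4 = 6^3 + 6*6 + 4 mod 7 = 4
LHS = RHS

Yes, on the curve


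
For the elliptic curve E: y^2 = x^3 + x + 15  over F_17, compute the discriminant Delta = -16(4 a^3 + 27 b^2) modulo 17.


4 a^3 + 27 b^2 = 4*1^3 + 27*15^2 = 4 + 6075 = 6079
Delta = -16 * (6079) = -97264
Delta mod 17 = 10

Delta = 10 (mod 17)


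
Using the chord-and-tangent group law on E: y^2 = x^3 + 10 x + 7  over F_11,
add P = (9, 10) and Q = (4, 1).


P != Q, so use the chord formula.
s = (y2 - y1) / (x2 - x1) = (2) / (6) mod 11 = 4
x3 = s^2 - x1 - x2 mod 11 = 4^2 - 9 - 4 = 3
y3 = s (x1 - x3) - y1 mod 11 = 4 * (9 - 3) - 10 = 3

P + Q = (3, 3)


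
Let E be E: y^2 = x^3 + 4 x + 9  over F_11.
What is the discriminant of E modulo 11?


4 a^3 + 27 b^2 = 4*4^3 + 27*9^2 = 256 + 2187 = 2443
Delta = -16 * (2443) = -39088
Delta mod 11 = 6

Delta = 6 (mod 11)


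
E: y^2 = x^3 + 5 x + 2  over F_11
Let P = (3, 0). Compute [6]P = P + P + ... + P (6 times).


k = 6 = 110_2 (binary, LSB first: 011)
Double-and-add from P = (3, 0):
  bit 0 = 0: acc unchanged = O
  bit 1 = 1: acc = O + O = O
  bit 2 = 1: acc = O + O = O

6P = O


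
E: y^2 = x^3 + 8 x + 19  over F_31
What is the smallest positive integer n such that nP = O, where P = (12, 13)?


Compute successive multiples of P until we hit O:
  1P = (12, 13)
  2P = (1, 11)
  3P = (27, 4)
  4P = (6, 2)
  5P = (0, 9)
  6P = (26, 3)
  7P = (3, 16)
  8P = (23, 1)
  ... (continuing to 23P)
  23P = O

ord(P) = 23


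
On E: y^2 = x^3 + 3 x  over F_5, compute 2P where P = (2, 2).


Doubling: s = (3 x1^2 + a) / (2 y1)
s = (3*2^2 + 3) / (2*2) mod 5 = 0
x3 = s^2 - 2 x1 mod 5 = 0^2 - 2*2 = 1
y3 = s (x1 - x3) - y1 mod 5 = 0 * (2 - 1) - 2 = 3

2P = (1, 3)


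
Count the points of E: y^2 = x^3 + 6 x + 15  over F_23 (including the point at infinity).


For each x in F_23, count y with y^2 = x^3 + 6 x + 15 mod 23:
  x = 2: RHS = 12, y in [9, 14]  -> 2 point(s)
  x = 5: RHS = 9, y in [3, 20]  -> 2 point(s)
  x = 7: RHS = 9, y in [3, 20]  -> 2 point(s)
  x = 8: RHS = 0, y in [0]  -> 1 point(s)
  x = 9: RHS = 16, y in [4, 19]  -> 2 point(s)
  x = 11: RHS = 9, y in [3, 20]  -> 2 point(s)
  x = 13: RHS = 13, y in [6, 17]  -> 2 point(s)
  x = 17: RHS = 16, y in [4, 19]  -> 2 point(s)
  x = 20: RHS = 16, y in [4, 19]  -> 2 point(s)
  x = 21: RHS = 18, y in [8, 15]  -> 2 point(s)
  x = 22: RHS = 8, y in [10, 13]  -> 2 point(s)
Affine points: 21. Add the point at infinity: total = 22.

#E(F_23) = 22


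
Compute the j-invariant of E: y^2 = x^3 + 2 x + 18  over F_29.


Delta = -16(4 a^3 + 27 b^2) mod 29 = 25
-1728 * (4 a)^3 = -1728 * (4*2)^3 mod 29 = 25
j = 25 * 25^(-1) mod 29 = 1

j = 1 (mod 29)


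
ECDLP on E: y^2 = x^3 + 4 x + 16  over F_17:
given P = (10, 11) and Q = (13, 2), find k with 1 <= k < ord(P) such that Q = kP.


Enumerate multiples of P until we hit Q = (13, 2):
  1P = (10, 11)
  2P = (6, 1)
  3P = (3, 15)
  4P = (13, 15)
  5P = (9, 13)
  6P = (2, 7)
  7P = (1, 2)
  8P = (7, 9)
  9P = (8, 13)
  10P = (0, 13)
  11P = (5, 5)
  12P = (15, 0)
  13P = (5, 12)
  14P = (0, 4)
  15P = (8, 4)
  16P = (7, 8)
  17P = (1, 15)
  18P = (2, 10)
  19P = (9, 4)
  20P = (13, 2)
Match found at i = 20.

k = 20


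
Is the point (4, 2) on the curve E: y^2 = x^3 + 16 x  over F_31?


Check whether y^2 = x^3 + 16 x + 0 (mod 31) for (x, y) = (4, 2).
LHS: y^2 = 2^2 mod 31 = 4
RHS: x^3 + 16 x + 0 = 4^3 + 16*4 + 0 mod 31 = 4
LHS = RHS

Yes, on the curve


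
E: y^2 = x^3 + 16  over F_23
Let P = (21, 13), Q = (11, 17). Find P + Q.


P != Q, so use the chord formula.
s = (y2 - y1) / (x2 - x1) = (4) / (13) mod 23 = 18
x3 = s^2 - x1 - x2 mod 23 = 18^2 - 21 - 11 = 16
y3 = s (x1 - x3) - y1 mod 23 = 18 * (21 - 16) - 13 = 8

P + Q = (16, 8)


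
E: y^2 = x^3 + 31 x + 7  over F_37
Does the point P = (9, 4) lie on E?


Check whether y^2 = x^3 + 31 x + 7 (mod 37) for (x, y) = (9, 4).
LHS: y^2 = 4^2 mod 37 = 16
RHS: x^3 + 31 x + 7 = 9^3 + 31*9 + 7 mod 37 = 16
LHS = RHS

Yes, on the curve


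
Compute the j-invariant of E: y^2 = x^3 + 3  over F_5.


Delta = -16(4 a^3 + 27 b^2) mod 5 = 2
-1728 * (4 a)^3 = -1728 * (4*0)^3 mod 5 = 0
j = 0 * 2^(-1) mod 5 = 0

j = 0 (mod 5)


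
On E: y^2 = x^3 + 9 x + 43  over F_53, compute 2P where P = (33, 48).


Doubling: s = (3 x1^2 + a) / (2 y1)
s = (3*33^2 + 9) / (2*48) mod 53 = 1
x3 = s^2 - 2 x1 mod 53 = 1^2 - 2*33 = 41
y3 = s (x1 - x3) - y1 mod 53 = 1 * (33 - 41) - 48 = 50

2P = (41, 50)


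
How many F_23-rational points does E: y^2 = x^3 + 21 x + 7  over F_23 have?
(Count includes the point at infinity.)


For each x in F_23, count y with y^2 = x^3 + 21 x + 7 mod 23:
  x = 1: RHS = 6, y in [11, 12]  -> 2 point(s)
  x = 6: RHS = 4, y in [2, 21]  -> 2 point(s)
  x = 12: RHS = 9, y in [3, 20]  -> 2 point(s)
  x = 13: RHS = 16, y in [4, 19]  -> 2 point(s)
  x = 14: RHS = 9, y in [3, 20]  -> 2 point(s)
  x = 16: RHS = 0, y in [0]  -> 1 point(s)
  x = 20: RHS = 9, y in [3, 20]  -> 2 point(s)
  x = 21: RHS = 3, y in [7, 16]  -> 2 point(s)
  x = 22: RHS = 8, y in [10, 13]  -> 2 point(s)
Affine points: 17. Add the point at infinity: total = 18.

#E(F_23) = 18


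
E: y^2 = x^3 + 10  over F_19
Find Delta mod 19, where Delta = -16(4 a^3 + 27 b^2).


4 a^3 + 27 b^2 = 4*0^3 + 27*10^2 = 0 + 2700 = 2700
Delta = -16 * (2700) = -43200
Delta mod 19 = 6

Delta = 6 (mod 19)


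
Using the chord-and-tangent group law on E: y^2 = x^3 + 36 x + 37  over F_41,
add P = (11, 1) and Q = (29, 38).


P != Q, so use the chord formula.
s = (y2 - y1) / (x2 - x1) = (37) / (18) mod 41 = 18
x3 = s^2 - x1 - x2 mod 41 = 18^2 - 11 - 29 = 38
y3 = s (x1 - x3) - y1 mod 41 = 18 * (11 - 38) - 1 = 5

P + Q = (38, 5)


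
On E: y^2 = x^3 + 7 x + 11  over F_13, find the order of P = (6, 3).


Compute successive multiples of P until we hit O:
  1P = (6, 3)
  2P = (4, 5)
  3P = (4, 8)
  4P = (6, 10)
  5P = O

ord(P) = 5


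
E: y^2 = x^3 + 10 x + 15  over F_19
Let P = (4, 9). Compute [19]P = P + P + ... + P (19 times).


k = 19 = 10011_2 (binary, LSB first: 11001)
Double-and-add from P = (4, 9):
  bit 0 = 1: acc = O + (4, 9) = (4, 9)
  bit 1 = 1: acc = (4, 9) + (12, 18) = (1, 11)
  bit 2 = 0: acc unchanged = (1, 11)
  bit 3 = 0: acc unchanged = (1, 11)
  bit 4 = 1: acc = (1, 11) + (14, 12) = (13, 10)

19P = (13, 10)


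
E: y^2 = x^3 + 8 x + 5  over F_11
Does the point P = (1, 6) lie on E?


Check whether y^2 = x^3 + 8 x + 5 (mod 11) for (x, y) = (1, 6).
LHS: y^2 = 6^2 mod 11 = 3
RHS: x^3 + 8 x + 5 = 1^3 + 8*1 + 5 mod 11 = 3
LHS = RHS

Yes, on the curve


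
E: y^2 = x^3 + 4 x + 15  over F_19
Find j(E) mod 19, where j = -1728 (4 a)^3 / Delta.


Delta = -16(4 a^3 + 27 b^2) mod 19 = 12
-1728 * (4 a)^3 = -1728 * (4*4)^3 mod 19 = 11
j = 11 * 12^(-1) mod 19 = 12

j = 12 (mod 19)


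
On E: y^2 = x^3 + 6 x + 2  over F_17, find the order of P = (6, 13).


Compute successive multiples of P until we hit O:
  1P = (6, 13)
  2P = (3, 8)
  3P = (7, 8)
  4P = (12, 0)
  5P = (7, 9)
  6P = (3, 9)
  7P = (6, 4)
  8P = O

ord(P) = 8


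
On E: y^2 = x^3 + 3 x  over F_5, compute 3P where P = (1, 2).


k = 3 = 11_2 (binary, LSB first: 11)
Double-and-add from P = (1, 2):
  bit 0 = 1: acc = O + (1, 2) = (1, 2)
  bit 1 = 1: acc = (1, 2) + (4, 1) = (4, 4)

3P = (4, 4)


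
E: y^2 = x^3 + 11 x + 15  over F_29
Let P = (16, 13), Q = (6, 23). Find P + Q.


P != Q, so use the chord formula.
s = (y2 - y1) / (x2 - x1) = (10) / (19) mod 29 = 28
x3 = s^2 - x1 - x2 mod 29 = 28^2 - 16 - 6 = 8
y3 = s (x1 - x3) - y1 mod 29 = 28 * (16 - 8) - 13 = 8

P + Q = (8, 8)


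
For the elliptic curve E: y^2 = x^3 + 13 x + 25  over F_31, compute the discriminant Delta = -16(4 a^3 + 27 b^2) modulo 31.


4 a^3 + 27 b^2 = 4*13^3 + 27*25^2 = 8788 + 16875 = 25663
Delta = -16 * (25663) = -410608
Delta mod 31 = 18

Delta = 18 (mod 31)


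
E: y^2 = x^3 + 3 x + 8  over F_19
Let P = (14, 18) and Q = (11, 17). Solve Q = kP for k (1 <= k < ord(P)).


Enumerate multiples of P until we hit Q = (11, 17):
  1P = (14, 18)
  2P = (11, 17)
Match found at i = 2.

k = 2


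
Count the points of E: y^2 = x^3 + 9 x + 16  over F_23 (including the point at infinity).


For each x in F_23, count y with y^2 = x^3 + 9 x + 16 mod 23:
  x = 0: RHS = 16, y in [4, 19]  -> 2 point(s)
  x = 1: RHS = 3, y in [7, 16]  -> 2 point(s)
  x = 3: RHS = 1, y in [1, 22]  -> 2 point(s)
  x = 4: RHS = 1, y in [1, 22]  -> 2 point(s)
  x = 5: RHS = 2, y in [5, 18]  -> 2 point(s)
  x = 7: RHS = 8, y in [10, 13]  -> 2 point(s)
  x = 8: RHS = 2, y in [5, 18]  -> 2 point(s)
  x = 10: RHS = 2, y in [5, 18]  -> 2 point(s)
  x = 12: RHS = 12, y in [9, 14]  -> 2 point(s)
  x = 16: RHS = 1, y in [1, 22]  -> 2 point(s)
  x = 19: RHS = 8, y in [10, 13]  -> 2 point(s)
  x = 20: RHS = 8, y in [10, 13]  -> 2 point(s)
  x = 21: RHS = 13, y in [6, 17]  -> 2 point(s)
  x = 22: RHS = 6, y in [11, 12]  -> 2 point(s)
Affine points: 28. Add the point at infinity: total = 29.

#E(F_23) = 29


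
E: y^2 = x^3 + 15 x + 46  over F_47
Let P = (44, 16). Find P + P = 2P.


Doubling: s = (3 x1^2 + a) / (2 y1)
s = (3*44^2 + 15) / (2*16) mod 47 = 16
x3 = s^2 - 2 x1 mod 47 = 16^2 - 2*44 = 27
y3 = s (x1 - x3) - y1 mod 47 = 16 * (44 - 27) - 16 = 21

2P = (27, 21)


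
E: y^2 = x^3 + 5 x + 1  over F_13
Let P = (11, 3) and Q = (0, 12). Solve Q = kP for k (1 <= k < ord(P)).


Enumerate multiples of P until we hit Q = (0, 12):
  1P = (11, 3)
  2P = (3, 11)
  3P = (0, 12)
Match found at i = 3.

k = 3


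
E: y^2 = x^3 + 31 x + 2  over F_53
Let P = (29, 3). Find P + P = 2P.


Doubling: s = (3 x1^2 + a) / (2 y1)
s = (3*29^2 + 31) / (2*3) mod 53 = 37
x3 = s^2 - 2 x1 mod 53 = 37^2 - 2*29 = 39
y3 = s (x1 - x3) - y1 mod 53 = 37 * (29 - 39) - 3 = 51

2P = (39, 51)


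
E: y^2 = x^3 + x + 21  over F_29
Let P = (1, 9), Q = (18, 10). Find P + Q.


P != Q, so use the chord formula.
s = (y2 - y1) / (x2 - x1) = (1) / (17) mod 29 = 12
x3 = s^2 - x1 - x2 mod 29 = 12^2 - 1 - 18 = 9
y3 = s (x1 - x3) - y1 mod 29 = 12 * (1 - 9) - 9 = 11

P + Q = (9, 11)


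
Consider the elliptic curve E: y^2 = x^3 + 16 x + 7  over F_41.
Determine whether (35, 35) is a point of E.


Check whether y^2 = x^3 + 16 x + 7 (mod 41) for (x, y) = (35, 35).
LHS: y^2 = 35^2 mod 41 = 36
RHS: x^3 + 16 x + 7 = 35^3 + 16*35 + 7 mod 41 = 23
LHS != RHS

No, not on the curve


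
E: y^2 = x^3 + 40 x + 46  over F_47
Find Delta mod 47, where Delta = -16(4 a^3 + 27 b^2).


4 a^3 + 27 b^2 = 4*40^3 + 27*46^2 = 256000 + 57132 = 313132
Delta = -16 * (313132) = -5010112
Delta mod 47 = 41

Delta = 41 (mod 47)


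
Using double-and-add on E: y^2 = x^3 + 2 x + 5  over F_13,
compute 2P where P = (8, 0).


k = 2 = 10_2 (binary, LSB first: 01)
Double-and-add from P = (8, 0):
  bit 0 = 0: acc unchanged = O
  bit 1 = 1: acc = O + O = O

2P = O


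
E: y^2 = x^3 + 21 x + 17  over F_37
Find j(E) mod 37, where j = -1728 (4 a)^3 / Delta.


Delta = -16(4 a^3 + 27 b^2) mod 37 = 26
-1728 * (4 a)^3 = -1728 * (4*21)^3 mod 37 = 11
j = 11 * 26^(-1) mod 37 = 36

j = 36 (mod 37)


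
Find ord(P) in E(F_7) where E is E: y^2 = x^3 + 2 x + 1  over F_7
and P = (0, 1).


Compute successive multiples of P until we hit O:
  1P = (0, 1)
  2P = (1, 5)
  3P = (1, 2)
  4P = (0, 6)
  5P = O

ord(P) = 5


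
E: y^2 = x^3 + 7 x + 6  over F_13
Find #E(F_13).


For each x in F_13, count y with y^2 = x^3 + 7 x + 6 mod 13:
  x = 1: RHS = 1, y in [1, 12]  -> 2 point(s)
  x = 5: RHS = 10, y in [6, 7]  -> 2 point(s)
  x = 6: RHS = 4, y in [2, 11]  -> 2 point(s)
  x = 10: RHS = 10, y in [6, 7]  -> 2 point(s)
  x = 11: RHS = 10, y in [6, 7]  -> 2 point(s)
Affine points: 10. Add the point at infinity: total = 11.

#E(F_13) = 11


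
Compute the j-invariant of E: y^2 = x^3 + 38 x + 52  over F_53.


Delta = -16(4 a^3 + 27 b^2) mod 53 = 17
-1728 * (4 a)^3 = -1728 * (4*38)^3 mod 53 = 5
j = 5 * 17^(-1) mod 53 = 19

j = 19 (mod 53)


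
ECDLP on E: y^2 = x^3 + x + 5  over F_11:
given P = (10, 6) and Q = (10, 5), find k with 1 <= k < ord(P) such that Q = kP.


Enumerate multiples of P until we hit Q = (10, 5):
  1P = (10, 6)
  2P = (7, 6)
  3P = (5, 5)
  4P = (0, 7)
  5P = (2, 2)
  6P = (2, 9)
  7P = (0, 4)
  8P = (5, 6)
  9P = (7, 5)
  10P = (10, 5)
Match found at i = 10.

k = 10


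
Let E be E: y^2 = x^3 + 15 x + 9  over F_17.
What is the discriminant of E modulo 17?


4 a^3 + 27 b^2 = 4*15^3 + 27*9^2 = 13500 + 2187 = 15687
Delta = -16 * (15687) = -250992
Delta mod 17 = 13

Delta = 13 (mod 17)


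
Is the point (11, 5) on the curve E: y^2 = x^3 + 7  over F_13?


Check whether y^2 = x^3 + 0 x + 7 (mod 13) for (x, y) = (11, 5).
LHS: y^2 = 5^2 mod 13 = 12
RHS: x^3 + 0 x + 7 = 11^3 + 0*11 + 7 mod 13 = 12
LHS = RHS

Yes, on the curve


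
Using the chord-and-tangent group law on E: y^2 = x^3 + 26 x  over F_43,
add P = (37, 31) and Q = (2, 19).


P != Q, so use the chord formula.
s = (y2 - y1) / (x2 - x1) = (31) / (8) mod 43 = 20
x3 = s^2 - x1 - x2 mod 43 = 20^2 - 37 - 2 = 17
y3 = s (x1 - x3) - y1 mod 43 = 20 * (37 - 17) - 31 = 25

P + Q = (17, 25)


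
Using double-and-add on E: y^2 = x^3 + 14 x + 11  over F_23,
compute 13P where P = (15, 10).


k = 13 = 1101_2 (binary, LSB first: 1011)
Double-and-add from P = (15, 10):
  bit 0 = 1: acc = O + (15, 10) = (15, 10)
  bit 1 = 0: acc unchanged = (15, 10)
  bit 2 = 1: acc = (15, 10) + (4, 4) = (10, 22)
  bit 3 = 1: acc = (10, 22) + (19, 12) = (10, 1)

13P = (10, 1)


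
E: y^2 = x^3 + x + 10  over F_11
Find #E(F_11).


For each x in F_11, count y with y^2 = x^3 + 1 x + 10 mod 11:
  x = 1: RHS = 1, y in [1, 10]  -> 2 point(s)
  x = 2: RHS = 9, y in [3, 8]  -> 2 point(s)
  x = 4: RHS = 1, y in [1, 10]  -> 2 point(s)
  x = 6: RHS = 1, y in [1, 10]  -> 2 point(s)
  x = 9: RHS = 0, y in [0]  -> 1 point(s)
Affine points: 9. Add the point at infinity: total = 10.

#E(F_11) = 10


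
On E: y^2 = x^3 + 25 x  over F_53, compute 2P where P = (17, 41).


Doubling: s = (3 x1^2 + a) / (2 y1)
s = (3*17^2 + 25) / (2*41) mod 53 = 7
x3 = s^2 - 2 x1 mod 53 = 7^2 - 2*17 = 15
y3 = s (x1 - x3) - y1 mod 53 = 7 * (17 - 15) - 41 = 26

2P = (15, 26)


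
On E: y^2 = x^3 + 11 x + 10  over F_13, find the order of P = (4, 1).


Compute successive multiples of P until we hit O:
  1P = (4, 1)
  2P = (1, 3)
  3P = (7, 1)
  4P = (2, 12)
  5P = (8, 8)
  6P = (0, 6)
  7P = (0, 7)
  8P = (8, 5)
  ... (continuing to 13P)
  13P = O

ord(P) = 13


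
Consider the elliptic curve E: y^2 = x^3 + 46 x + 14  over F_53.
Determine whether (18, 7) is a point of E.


Check whether y^2 = x^3 + 46 x + 14 (mod 53) for (x, y) = (18, 7).
LHS: y^2 = 7^2 mod 53 = 49
RHS: x^3 + 46 x + 14 = 18^3 + 46*18 + 14 mod 53 = 49
LHS = RHS

Yes, on the curve


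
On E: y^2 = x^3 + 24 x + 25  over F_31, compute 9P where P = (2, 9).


k = 9 = 1001_2 (binary, LSB first: 1001)
Double-and-add from P = (2, 9):
  bit 0 = 1: acc = O + (2, 9) = (2, 9)
  bit 1 = 0: acc unchanged = (2, 9)
  bit 2 = 0: acc unchanged = (2, 9)
  bit 3 = 1: acc = (2, 9) + (0, 5) = (2, 22)

9P = (2, 22)


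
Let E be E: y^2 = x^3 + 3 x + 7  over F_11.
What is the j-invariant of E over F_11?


Delta = -16(4 a^3 + 27 b^2) mod 11 = 6
-1728 * (4 a)^3 = -1728 * (4*3)^3 mod 11 = 10
j = 10 * 6^(-1) mod 11 = 9

j = 9 (mod 11)


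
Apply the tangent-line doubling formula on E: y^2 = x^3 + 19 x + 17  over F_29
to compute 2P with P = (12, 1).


Doubling: s = (3 x1^2 + a) / (2 y1)
s = (3*12^2 + 19) / (2*1) mod 29 = 8
x3 = s^2 - 2 x1 mod 29 = 8^2 - 2*12 = 11
y3 = s (x1 - x3) - y1 mod 29 = 8 * (12 - 11) - 1 = 7

2P = (11, 7)


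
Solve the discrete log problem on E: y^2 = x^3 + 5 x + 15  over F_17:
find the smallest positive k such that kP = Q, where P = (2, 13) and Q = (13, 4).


Enumerate multiples of P until we hit Q = (13, 4):
  1P = (2, 13)
  2P = (13, 4)
Match found at i = 2.

k = 2


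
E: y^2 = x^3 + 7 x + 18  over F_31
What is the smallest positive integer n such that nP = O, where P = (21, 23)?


Compute successive multiples of P until we hit O:
  1P = (21, 23)
  2P = (25, 15)
  3P = (20, 6)
  4P = (0, 24)
  5P = (19, 2)
  6P = (16, 14)
  7P = (27, 22)
  8P = (8, 11)
  ... (continuing to 21P)
  21P = O

ord(P) = 21


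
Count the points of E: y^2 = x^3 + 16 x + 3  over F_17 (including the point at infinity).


For each x in F_17, count y with y^2 = x^3 + 16 x + 3 mod 17:
  x = 2: RHS = 9, y in [3, 14]  -> 2 point(s)
  x = 5: RHS = 4, y in [2, 15]  -> 2 point(s)
  x = 6: RHS = 9, y in [3, 14]  -> 2 point(s)
  x = 7: RHS = 16, y in [4, 13]  -> 2 point(s)
  x = 9: RHS = 9, y in [3, 14]  -> 2 point(s)
  x = 12: RHS = 2, y in [6, 11]  -> 2 point(s)
  x = 14: RHS = 13, y in [8, 9]  -> 2 point(s)
Affine points: 14. Add the point at infinity: total = 15.

#E(F_17) = 15


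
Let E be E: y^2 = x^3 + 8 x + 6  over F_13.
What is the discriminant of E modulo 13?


4 a^3 + 27 b^2 = 4*8^3 + 27*6^2 = 2048 + 972 = 3020
Delta = -16 * (3020) = -48320
Delta mod 13 = 1

Delta = 1 (mod 13)


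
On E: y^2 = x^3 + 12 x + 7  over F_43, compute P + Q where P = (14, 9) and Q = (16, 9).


P != Q, so use the chord formula.
s = (y2 - y1) / (x2 - x1) = (0) / (2) mod 43 = 0
x3 = s^2 - x1 - x2 mod 43 = 0^2 - 14 - 16 = 13
y3 = s (x1 - x3) - y1 mod 43 = 0 * (14 - 13) - 9 = 34

P + Q = (13, 34)


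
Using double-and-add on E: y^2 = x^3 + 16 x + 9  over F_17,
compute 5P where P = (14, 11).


k = 5 = 101_2 (binary, LSB first: 101)
Double-and-add from P = (14, 11):
  bit 0 = 1: acc = O + (14, 11) = (14, 11)
  bit 1 = 0: acc unchanged = (14, 11)
  bit 2 = 1: acc = (14, 11) + (14, 11) = (14, 6)

5P = (14, 6)


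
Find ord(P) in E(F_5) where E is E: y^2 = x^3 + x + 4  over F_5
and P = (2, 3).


Compute successive multiples of P until we hit O:
  1P = (2, 3)
  2P = (0, 3)
  3P = (3, 2)
  4P = (1, 1)
  5P = (1, 4)
  6P = (3, 3)
  7P = (0, 2)
  8P = (2, 2)
  ... (continuing to 9P)
  9P = O

ord(P) = 9


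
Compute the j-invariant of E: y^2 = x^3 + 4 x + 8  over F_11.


Delta = -16(4 a^3 + 27 b^2) mod 11 = 2
-1728 * (4 a)^3 = -1728 * (4*4)^3 mod 11 = 7
j = 7 * 2^(-1) mod 11 = 9

j = 9 (mod 11)


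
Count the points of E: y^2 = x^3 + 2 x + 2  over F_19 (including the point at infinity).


For each x in F_19, count y with y^2 = x^3 + 2 x + 2 mod 19:
  x = 1: RHS = 5, y in [9, 10]  -> 2 point(s)
  x = 3: RHS = 16, y in [4, 15]  -> 2 point(s)
  x = 4: RHS = 17, y in [6, 13]  -> 2 point(s)
  x = 5: RHS = 4, y in [2, 17]  -> 2 point(s)
  x = 7: RHS = 17, y in [6, 13]  -> 2 point(s)
  x = 8: RHS = 17, y in [6, 13]  -> 2 point(s)
  x = 11: RHS = 6, y in [5, 14]  -> 2 point(s)
  x = 12: RHS = 6, y in [5, 14]  -> 2 point(s)
  x = 14: RHS = 0, y in [0]  -> 1 point(s)
  x = 15: RHS = 6, y in [5, 14]  -> 2 point(s)
  x = 16: RHS = 7, y in [8, 11]  -> 2 point(s)
  x = 17: RHS = 9, y in [3, 16]  -> 2 point(s)
Affine points: 23. Add the point at infinity: total = 24.

#E(F_19) = 24


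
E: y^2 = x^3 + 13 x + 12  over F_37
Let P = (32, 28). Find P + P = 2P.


Doubling: s = (3 x1^2 + a) / (2 y1)
s = (3*32^2 + 13) / (2*28) mod 37 = 28
x3 = s^2 - 2 x1 mod 37 = 28^2 - 2*32 = 17
y3 = s (x1 - x3) - y1 mod 37 = 28 * (32 - 17) - 28 = 22

2P = (17, 22)


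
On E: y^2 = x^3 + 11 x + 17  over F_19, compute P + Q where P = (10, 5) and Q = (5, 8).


P != Q, so use the chord formula.
s = (y2 - y1) / (x2 - x1) = (3) / (14) mod 19 = 7
x3 = s^2 - x1 - x2 mod 19 = 7^2 - 10 - 5 = 15
y3 = s (x1 - x3) - y1 mod 19 = 7 * (10 - 15) - 5 = 17

P + Q = (15, 17)


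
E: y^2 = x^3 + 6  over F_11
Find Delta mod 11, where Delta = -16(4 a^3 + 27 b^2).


4 a^3 + 27 b^2 = 4*0^3 + 27*6^2 = 0 + 972 = 972
Delta = -16 * (972) = -15552
Delta mod 11 = 2

Delta = 2 (mod 11)


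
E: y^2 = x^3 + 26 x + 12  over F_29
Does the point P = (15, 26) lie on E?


Check whether y^2 = x^3 + 26 x + 12 (mod 29) for (x, y) = (15, 26).
LHS: y^2 = 26^2 mod 29 = 9
RHS: x^3 + 26 x + 12 = 15^3 + 26*15 + 12 mod 29 = 7
LHS != RHS

No, not on the curve


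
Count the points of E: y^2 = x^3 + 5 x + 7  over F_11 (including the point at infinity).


For each x in F_11, count y with y^2 = x^3 + 5 x + 7 mod 11:
  x = 2: RHS = 3, y in [5, 6]  -> 2 point(s)
  x = 3: RHS = 5, y in [4, 7]  -> 2 point(s)
  x = 4: RHS = 3, y in [5, 6]  -> 2 point(s)
  x = 5: RHS = 3, y in [5, 6]  -> 2 point(s)
  x = 6: RHS = 0, y in [0]  -> 1 point(s)
  x = 7: RHS = 0, y in [0]  -> 1 point(s)
  x = 8: RHS = 9, y in [3, 8]  -> 2 point(s)
  x = 9: RHS = 0, y in [0]  -> 1 point(s)
  x = 10: RHS = 1, y in [1, 10]  -> 2 point(s)
Affine points: 15. Add the point at infinity: total = 16.

#E(F_11) = 16


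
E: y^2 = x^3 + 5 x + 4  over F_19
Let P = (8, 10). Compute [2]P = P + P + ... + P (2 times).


k = 2 = 10_2 (binary, LSB first: 01)
Double-and-add from P = (8, 10):
  bit 0 = 0: acc unchanged = O
  bit 1 = 1: acc = O + (14, 5) = (14, 5)

2P = (14, 5)


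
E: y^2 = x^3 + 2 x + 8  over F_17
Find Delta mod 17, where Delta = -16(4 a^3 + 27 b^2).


4 a^3 + 27 b^2 = 4*2^3 + 27*8^2 = 32 + 1728 = 1760
Delta = -16 * (1760) = -28160
Delta mod 17 = 9

Delta = 9 (mod 17)


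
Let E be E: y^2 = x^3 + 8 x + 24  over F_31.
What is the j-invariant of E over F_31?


Delta = -16(4 a^3 + 27 b^2) mod 31 = 4
-1728 * (4 a)^3 = -1728 * (4*8)^3 mod 31 = 8
j = 8 * 4^(-1) mod 31 = 2

j = 2 (mod 31)


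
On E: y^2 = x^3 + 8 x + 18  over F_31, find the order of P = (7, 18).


Compute successive multiples of P until we hit O:
  1P = (7, 18)
  2P = (17, 13)
  3P = (15, 17)
  4P = (25, 23)
  5P = (3, 21)
  6P = (8, 6)
  7P = (5, 20)
  8P = (20, 26)
  ... (continuing to 28P)
  28P = O

ord(P) = 28


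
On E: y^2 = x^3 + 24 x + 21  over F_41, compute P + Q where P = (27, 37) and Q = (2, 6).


P != Q, so use the chord formula.
s = (y2 - y1) / (x2 - x1) = (10) / (16) mod 41 = 16
x3 = s^2 - x1 - x2 mod 41 = 16^2 - 27 - 2 = 22
y3 = s (x1 - x3) - y1 mod 41 = 16 * (27 - 22) - 37 = 2

P + Q = (22, 2)


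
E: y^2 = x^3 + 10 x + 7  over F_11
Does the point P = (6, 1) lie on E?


Check whether y^2 = x^3 + 10 x + 7 (mod 11) for (x, y) = (6, 1).
LHS: y^2 = 1^2 mod 11 = 1
RHS: x^3 + 10 x + 7 = 6^3 + 10*6 + 7 mod 11 = 8
LHS != RHS

No, not on the curve


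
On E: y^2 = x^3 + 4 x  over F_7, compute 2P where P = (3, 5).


Doubling: s = (3 x1^2 + a) / (2 y1)
s = (3*3^2 + 4) / (2*5) mod 7 = 1
x3 = s^2 - 2 x1 mod 7 = 1^2 - 2*3 = 2
y3 = s (x1 - x3) - y1 mod 7 = 1 * (3 - 2) - 5 = 3

2P = (2, 3)


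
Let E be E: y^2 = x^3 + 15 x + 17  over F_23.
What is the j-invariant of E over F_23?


Delta = -16(4 a^3 + 27 b^2) mod 23 = 12
-1728 * (4 a)^3 = -1728 * (4*15)^3 mod 23 = 2
j = 2 * 12^(-1) mod 23 = 4

j = 4 (mod 23)


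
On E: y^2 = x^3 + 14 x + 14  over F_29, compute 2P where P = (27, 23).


Doubling: s = (3 x1^2 + a) / (2 y1)
s = (3*27^2 + 14) / (2*23) mod 29 = 22
x3 = s^2 - 2 x1 mod 29 = 22^2 - 2*27 = 24
y3 = s (x1 - x3) - y1 mod 29 = 22 * (27 - 24) - 23 = 14

2P = (24, 14)


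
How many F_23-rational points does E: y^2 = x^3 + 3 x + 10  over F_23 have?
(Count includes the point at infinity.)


For each x in F_23, count y with y^2 = x^3 + 3 x + 10 mod 23:
  x = 2: RHS = 1, y in [1, 22]  -> 2 point(s)
  x = 3: RHS = 0, y in [0]  -> 1 point(s)
  x = 5: RHS = 12, y in [9, 14]  -> 2 point(s)
  x = 7: RHS = 6, y in [11, 12]  -> 2 point(s)
  x = 12: RHS = 3, y in [7, 16]  -> 2 point(s)
  x = 14: RHS = 13, y in [6, 17]  -> 2 point(s)
  x = 15: RHS = 3, y in [7, 16]  -> 2 point(s)
  x = 17: RHS = 6, y in [11, 12]  -> 2 point(s)
  x = 18: RHS = 8, y in [10, 13]  -> 2 point(s)
  x = 19: RHS = 3, y in [7, 16]  -> 2 point(s)
  x = 22: RHS = 6, y in [11, 12]  -> 2 point(s)
Affine points: 21. Add the point at infinity: total = 22.

#E(F_23) = 22


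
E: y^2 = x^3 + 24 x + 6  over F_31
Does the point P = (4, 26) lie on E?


Check whether y^2 = x^3 + 24 x + 6 (mod 31) for (x, y) = (4, 26).
LHS: y^2 = 26^2 mod 31 = 25
RHS: x^3 + 24 x + 6 = 4^3 + 24*4 + 6 mod 31 = 11
LHS != RHS

No, not on the curve


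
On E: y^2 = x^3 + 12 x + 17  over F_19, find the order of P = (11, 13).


Compute successive multiples of P until we hit O:
  1P = (11, 13)
  2P = (1, 7)
  3P = (18, 17)
  4P = (7, 11)
  5P = (6, 18)
  6P = (3, 17)
  7P = (10, 15)
  8P = (2, 7)
  ... (continuing to 26P)
  26P = O

ord(P) = 26


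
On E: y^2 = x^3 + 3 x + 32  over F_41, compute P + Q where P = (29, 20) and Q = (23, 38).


P != Q, so use the chord formula.
s = (y2 - y1) / (x2 - x1) = (18) / (35) mod 41 = 38
x3 = s^2 - x1 - x2 mod 41 = 38^2 - 29 - 23 = 39
y3 = s (x1 - x3) - y1 mod 41 = 38 * (29 - 39) - 20 = 10

P + Q = (39, 10)


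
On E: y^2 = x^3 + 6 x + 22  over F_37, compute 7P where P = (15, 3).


k = 7 = 111_2 (binary, LSB first: 111)
Double-and-add from P = (15, 3):
  bit 0 = 1: acc = O + (15, 3) = (15, 3)
  bit 1 = 1: acc = (15, 3) + (4, 6) = (30, 28)
  bit 2 = 1: acc = (30, 28) + (3, 17) = (30, 9)

7P = (30, 9)


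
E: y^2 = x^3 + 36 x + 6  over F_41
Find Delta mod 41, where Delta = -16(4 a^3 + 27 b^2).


4 a^3 + 27 b^2 = 4*36^3 + 27*6^2 = 186624 + 972 = 187596
Delta = -16 * (187596) = -3001536
Delta mod 41 = 33

Delta = 33 (mod 41)


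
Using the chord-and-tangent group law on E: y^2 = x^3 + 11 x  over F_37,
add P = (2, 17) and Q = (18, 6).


P != Q, so use the chord formula.
s = (y2 - y1) / (x2 - x1) = (26) / (16) mod 37 = 34
x3 = s^2 - x1 - x2 mod 37 = 34^2 - 2 - 18 = 26
y3 = s (x1 - x3) - y1 mod 37 = 34 * (2 - 26) - 17 = 18

P + Q = (26, 18)


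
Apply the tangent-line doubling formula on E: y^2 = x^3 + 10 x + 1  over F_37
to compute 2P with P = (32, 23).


Doubling: s = (3 x1^2 + a) / (2 y1)
s = (3*32^2 + 10) / (2*23) mod 37 = 30
x3 = s^2 - 2 x1 mod 37 = 30^2 - 2*32 = 22
y3 = s (x1 - x3) - y1 mod 37 = 30 * (32 - 22) - 23 = 18

2P = (22, 18)


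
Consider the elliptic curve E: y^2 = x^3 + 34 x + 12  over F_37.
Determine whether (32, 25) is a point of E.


Check whether y^2 = x^3 + 34 x + 12 (mod 37) for (x, y) = (32, 25).
LHS: y^2 = 25^2 mod 37 = 33
RHS: x^3 + 34 x + 12 = 32^3 + 34*32 + 12 mod 37 = 13
LHS != RHS

No, not on the curve


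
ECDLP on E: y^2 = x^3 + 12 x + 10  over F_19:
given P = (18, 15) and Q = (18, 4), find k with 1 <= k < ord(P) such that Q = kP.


Enumerate multiples of P until we hit Q = (18, 4):
  1P = (18, 15)
  2P = (7, 0)
  3P = (18, 4)
Match found at i = 3.

k = 3


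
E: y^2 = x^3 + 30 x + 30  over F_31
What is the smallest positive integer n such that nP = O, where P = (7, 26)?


Compute successive multiples of P until we hit O:
  1P = (7, 26)
  2P = (2, 25)
  3P = (27, 1)
  4P = (16, 24)
  5P = (18, 4)
  6P = (10, 11)
  7P = (8, 10)
  8P = (24, 29)
  ... (continuing to 29P)
  29P = O

ord(P) = 29


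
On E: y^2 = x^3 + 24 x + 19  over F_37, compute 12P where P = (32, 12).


k = 12 = 1100_2 (binary, LSB first: 0011)
Double-and-add from P = (32, 12):
  bit 0 = 0: acc unchanged = O
  bit 1 = 0: acc unchanged = O
  bit 2 = 1: acc = O + (28, 31) = (28, 31)
  bit 3 = 1: acc = (28, 31) + (2, 1) = (23, 26)

12P = (23, 26)


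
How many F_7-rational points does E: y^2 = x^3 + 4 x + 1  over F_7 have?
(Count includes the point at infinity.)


For each x in F_7, count y with y^2 = x^3 + 4 x + 1 mod 7:
  x = 0: RHS = 1, y in [1, 6]  -> 2 point(s)
  x = 4: RHS = 4, y in [2, 5]  -> 2 point(s)
Affine points: 4. Add the point at infinity: total = 5.

#E(F_7) = 5


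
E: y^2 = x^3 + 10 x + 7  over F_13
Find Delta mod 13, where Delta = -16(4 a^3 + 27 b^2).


4 a^3 + 27 b^2 = 4*10^3 + 27*7^2 = 4000 + 1323 = 5323
Delta = -16 * (5323) = -85168
Delta mod 13 = 8

Delta = 8 (mod 13)


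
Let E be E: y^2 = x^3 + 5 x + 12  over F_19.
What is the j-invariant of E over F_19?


Delta = -16(4 a^3 + 27 b^2) mod 19 = 16
-1728 * (4 a)^3 = -1728 * (4*5)^3 mod 19 = 1
j = 1 * 16^(-1) mod 19 = 6

j = 6 (mod 19)


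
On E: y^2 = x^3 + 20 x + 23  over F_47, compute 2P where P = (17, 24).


Doubling: s = (3 x1^2 + a) / (2 y1)
s = (3*17^2 + 20) / (2*24) mod 47 = 41
x3 = s^2 - 2 x1 mod 47 = 41^2 - 2*17 = 2
y3 = s (x1 - x3) - y1 mod 47 = 41 * (17 - 2) - 24 = 27

2P = (2, 27)


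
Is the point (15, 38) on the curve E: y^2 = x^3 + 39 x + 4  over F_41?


Check whether y^2 = x^3 + 39 x + 4 (mod 41) for (x, y) = (15, 38).
LHS: y^2 = 38^2 mod 41 = 9
RHS: x^3 + 39 x + 4 = 15^3 + 39*15 + 4 mod 41 = 28
LHS != RHS

No, not on the curve


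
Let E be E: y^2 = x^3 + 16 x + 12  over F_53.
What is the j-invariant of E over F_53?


Delta = -16(4 a^3 + 27 b^2) mod 53 = 8
-1728 * (4 a)^3 = -1728 * (4*16)^3 mod 53 = 20
j = 20 * 8^(-1) mod 53 = 29

j = 29 (mod 53)


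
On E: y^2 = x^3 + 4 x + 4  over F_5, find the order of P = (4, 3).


Compute successive multiples of P until we hit O:
  1P = (4, 3)
  2P = (1, 3)
  3P = (0, 2)
  4P = (2, 0)
  5P = (0, 3)
  6P = (1, 2)
  7P = (4, 2)
  8P = O

ord(P) = 8


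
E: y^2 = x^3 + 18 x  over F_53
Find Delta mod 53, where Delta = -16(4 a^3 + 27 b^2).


4 a^3 + 27 b^2 = 4*18^3 + 27*0^2 = 23328 + 0 = 23328
Delta = -16 * (23328) = -373248
Delta mod 53 = 31

Delta = 31 (mod 53)


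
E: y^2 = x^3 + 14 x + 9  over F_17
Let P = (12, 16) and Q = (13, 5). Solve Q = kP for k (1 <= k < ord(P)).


Enumerate multiples of P until we hit Q = (13, 5):
  1P = (12, 16)
  2P = (14, 5)
  3P = (0, 3)
  4P = (7, 5)
  5P = (11, 10)
  6P = (13, 12)
  7P = (8, 2)
  8P = (5, 0)
  9P = (8, 15)
  10P = (13, 5)
Match found at i = 10.

k = 10


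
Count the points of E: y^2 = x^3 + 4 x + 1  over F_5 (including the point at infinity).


For each x in F_5, count y with y^2 = x^3 + 4 x + 1 mod 5:
  x = 0: RHS = 1, y in [1, 4]  -> 2 point(s)
  x = 1: RHS = 1, y in [1, 4]  -> 2 point(s)
  x = 3: RHS = 0, y in [0]  -> 1 point(s)
  x = 4: RHS = 1, y in [1, 4]  -> 2 point(s)
Affine points: 7. Add the point at infinity: total = 8.

#E(F_5) = 8


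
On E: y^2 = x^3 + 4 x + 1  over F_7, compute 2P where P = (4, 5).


k = 2 = 10_2 (binary, LSB first: 01)
Double-and-add from P = (4, 5):
  bit 0 = 0: acc unchanged = O
  bit 1 = 1: acc = O + (0, 6) = (0, 6)

2P = (0, 6)


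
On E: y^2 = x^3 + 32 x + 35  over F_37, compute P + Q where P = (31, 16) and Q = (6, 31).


P != Q, so use the chord formula.
s = (y2 - y1) / (x2 - x1) = (15) / (12) mod 37 = 29
x3 = s^2 - x1 - x2 mod 37 = 29^2 - 31 - 6 = 27
y3 = s (x1 - x3) - y1 mod 37 = 29 * (31 - 27) - 16 = 26

P + Q = (27, 26)


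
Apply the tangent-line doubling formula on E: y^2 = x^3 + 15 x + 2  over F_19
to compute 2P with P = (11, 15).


Doubling: s = (3 x1^2 + a) / (2 y1)
s = (3*11^2 + 15) / (2*15) mod 19 = 5
x3 = s^2 - 2 x1 mod 19 = 5^2 - 2*11 = 3
y3 = s (x1 - x3) - y1 mod 19 = 5 * (11 - 3) - 15 = 6

2P = (3, 6)


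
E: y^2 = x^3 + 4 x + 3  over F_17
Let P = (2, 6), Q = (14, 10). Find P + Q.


P != Q, so use the chord formula.
s = (y2 - y1) / (x2 - x1) = (4) / (12) mod 17 = 6
x3 = s^2 - x1 - x2 mod 17 = 6^2 - 2 - 14 = 3
y3 = s (x1 - x3) - y1 mod 17 = 6 * (2 - 3) - 6 = 5

P + Q = (3, 5)


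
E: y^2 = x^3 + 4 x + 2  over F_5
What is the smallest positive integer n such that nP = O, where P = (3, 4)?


Compute successive multiples of P until we hit O:
  1P = (3, 4)
  2P = (3, 1)
  3P = O

ord(P) = 3


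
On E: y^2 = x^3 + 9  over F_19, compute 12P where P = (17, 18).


k = 12 = 1100_2 (binary, LSB first: 0011)
Double-and-add from P = (17, 18):
  bit 0 = 0: acc unchanged = O
  bit 1 = 0: acc unchanged = O
  bit 2 = 1: acc = O + (16, 18) = (16, 18)
  bit 3 = 1: acc = (16, 18) + (3, 6) = (4, 15)

12P = (4, 15)


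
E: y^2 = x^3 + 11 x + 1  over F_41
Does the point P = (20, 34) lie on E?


Check whether y^2 = x^3 + 11 x + 1 (mod 41) for (x, y) = (20, 34).
LHS: y^2 = 34^2 mod 41 = 8
RHS: x^3 + 11 x + 1 = 20^3 + 11*20 + 1 mod 41 = 21
LHS != RHS

No, not on the curve


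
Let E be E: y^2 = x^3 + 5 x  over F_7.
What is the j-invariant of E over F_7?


Delta = -16(4 a^3 + 27 b^2) mod 7 = 1
-1728 * (4 a)^3 = -1728 * (4*5)^3 mod 7 = 6
j = 6 * 1^(-1) mod 7 = 6

j = 6 (mod 7)


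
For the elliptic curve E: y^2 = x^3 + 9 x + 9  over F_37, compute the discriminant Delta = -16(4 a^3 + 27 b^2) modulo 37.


4 a^3 + 27 b^2 = 4*9^3 + 27*9^2 = 2916 + 2187 = 5103
Delta = -16 * (5103) = -81648
Delta mod 37 = 11

Delta = 11 (mod 37)


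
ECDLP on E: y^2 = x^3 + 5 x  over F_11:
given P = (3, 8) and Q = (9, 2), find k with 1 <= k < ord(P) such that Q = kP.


Enumerate multiples of P until we hit Q = (9, 2):
  1P = (3, 8)
  2P = (9, 2)
Match found at i = 2.

k = 2


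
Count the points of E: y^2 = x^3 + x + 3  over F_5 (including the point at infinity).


For each x in F_5, count y with y^2 = x^3 + 1 x + 3 mod 5:
  x = 1: RHS = 0, y in [0]  -> 1 point(s)
  x = 4: RHS = 1, y in [1, 4]  -> 2 point(s)
Affine points: 3. Add the point at infinity: total = 4.

#E(F_5) = 4


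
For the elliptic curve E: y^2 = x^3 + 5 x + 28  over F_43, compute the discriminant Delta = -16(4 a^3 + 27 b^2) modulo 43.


4 a^3 + 27 b^2 = 4*5^3 + 27*28^2 = 500 + 21168 = 21668
Delta = -16 * (21668) = -346688
Delta mod 43 = 21

Delta = 21 (mod 43)


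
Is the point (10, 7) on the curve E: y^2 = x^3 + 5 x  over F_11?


Check whether y^2 = x^3 + 5 x + 0 (mod 11) for (x, y) = (10, 7).
LHS: y^2 = 7^2 mod 11 = 5
RHS: x^3 + 5 x + 0 = 10^3 + 5*10 + 0 mod 11 = 5
LHS = RHS

Yes, on the curve


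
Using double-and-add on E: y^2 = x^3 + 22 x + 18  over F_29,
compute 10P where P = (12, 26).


k = 10 = 1010_2 (binary, LSB first: 0101)
Double-and-add from P = (12, 26):
  bit 0 = 0: acc unchanged = O
  bit 1 = 1: acc = O + (11, 24) = (11, 24)
  bit 2 = 0: acc unchanged = (11, 24)
  bit 3 = 1: acc = (11, 24) + (3, 13) = (11, 5)

10P = (11, 5)


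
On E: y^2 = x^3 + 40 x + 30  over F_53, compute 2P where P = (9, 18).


Doubling: s = (3 x1^2 + a) / (2 y1)
s = (3*9^2 + 40) / (2*18) mod 53 = 27
x3 = s^2 - 2 x1 mod 53 = 27^2 - 2*9 = 22
y3 = s (x1 - x3) - y1 mod 53 = 27 * (9 - 22) - 18 = 2

2P = (22, 2)


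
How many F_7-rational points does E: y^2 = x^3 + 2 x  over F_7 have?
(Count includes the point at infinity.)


For each x in F_7, count y with y^2 = x^3 + 2 x + 0 mod 7:
  x = 0: RHS = 0, y in [0]  -> 1 point(s)
  x = 4: RHS = 2, y in [3, 4]  -> 2 point(s)
  x = 5: RHS = 2, y in [3, 4]  -> 2 point(s)
  x = 6: RHS = 4, y in [2, 5]  -> 2 point(s)
Affine points: 7. Add the point at infinity: total = 8.

#E(F_7) = 8


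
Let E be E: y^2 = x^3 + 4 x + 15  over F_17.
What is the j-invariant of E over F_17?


Delta = -16(4 a^3 + 27 b^2) mod 17 = 7
-1728 * (4 a)^3 = -1728 * (4*4)^3 mod 17 = 11
j = 11 * 7^(-1) mod 17 = 4

j = 4 (mod 17)


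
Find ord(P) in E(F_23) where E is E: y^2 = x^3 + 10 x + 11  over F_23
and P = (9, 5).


Compute successive multiples of P until we hit O:
  1P = (9, 5)
  2P = (5, 18)
  3P = (21, 11)
  4P = (22, 0)
  5P = (21, 12)
  6P = (5, 5)
  7P = (9, 18)
  8P = O

ord(P) = 8


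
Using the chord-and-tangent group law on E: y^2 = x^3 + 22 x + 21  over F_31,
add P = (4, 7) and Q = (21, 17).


P != Q, so use the chord formula.
s = (y2 - y1) / (x2 - x1) = (10) / (17) mod 31 = 17
x3 = s^2 - x1 - x2 mod 31 = 17^2 - 4 - 21 = 16
y3 = s (x1 - x3) - y1 mod 31 = 17 * (4 - 16) - 7 = 6

P + Q = (16, 6)


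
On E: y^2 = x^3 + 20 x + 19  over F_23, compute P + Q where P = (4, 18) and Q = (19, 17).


P != Q, so use the chord formula.
s = (y2 - y1) / (x2 - x1) = (22) / (15) mod 23 = 3
x3 = s^2 - x1 - x2 mod 23 = 3^2 - 4 - 19 = 9
y3 = s (x1 - x3) - y1 mod 23 = 3 * (4 - 9) - 18 = 13

P + Q = (9, 13)


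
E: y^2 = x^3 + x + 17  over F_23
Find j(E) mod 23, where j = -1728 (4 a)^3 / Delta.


Delta = -16(4 a^3 + 27 b^2) mod 23 = 1
-1728 * (4 a)^3 = -1728 * (4*1)^3 mod 23 = 15
j = 15 * 1^(-1) mod 23 = 15

j = 15 (mod 23)


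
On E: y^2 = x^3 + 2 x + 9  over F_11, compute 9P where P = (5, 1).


k = 9 = 1001_2 (binary, LSB first: 1001)
Double-and-add from P = (5, 1):
  bit 0 = 1: acc = O + (5, 1) = (5, 1)
  bit 1 = 0: acc unchanged = (5, 1)
  bit 2 = 0: acc unchanged = (5, 1)
  bit 3 = 1: acc = (5, 1) + (0, 8) = (4, 2)

9P = (4, 2)


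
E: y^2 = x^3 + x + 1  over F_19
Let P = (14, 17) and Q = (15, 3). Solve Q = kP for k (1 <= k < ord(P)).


Enumerate multiples of P until we hit Q = (15, 3):
  1P = (14, 17)
  2P = (10, 2)
  3P = (15, 3)
Match found at i = 3.

k = 3


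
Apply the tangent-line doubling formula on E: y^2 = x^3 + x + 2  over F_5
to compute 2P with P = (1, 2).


Doubling: s = (3 x1^2 + a) / (2 y1)
s = (3*1^2 + 1) / (2*2) mod 5 = 1
x3 = s^2 - 2 x1 mod 5 = 1^2 - 2*1 = 4
y3 = s (x1 - x3) - y1 mod 5 = 1 * (1 - 4) - 2 = 0

2P = (4, 0)


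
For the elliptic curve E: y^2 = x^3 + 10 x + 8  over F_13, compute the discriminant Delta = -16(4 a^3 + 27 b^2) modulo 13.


4 a^3 + 27 b^2 = 4*10^3 + 27*8^2 = 4000 + 1728 = 5728
Delta = -16 * (5728) = -91648
Delta mod 13 = 2

Delta = 2 (mod 13)


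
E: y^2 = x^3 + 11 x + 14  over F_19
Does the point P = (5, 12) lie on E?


Check whether y^2 = x^3 + 11 x + 14 (mod 19) for (x, y) = (5, 12).
LHS: y^2 = 12^2 mod 19 = 11
RHS: x^3 + 11 x + 14 = 5^3 + 11*5 + 14 mod 19 = 4
LHS != RHS

No, not on the curve


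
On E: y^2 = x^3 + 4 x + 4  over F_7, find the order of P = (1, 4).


Compute successive multiples of P until we hit O:
  1P = (1, 4)
  2P = (5, 3)
  3P = (5, 4)
  4P = (1, 3)
  5P = O

ord(P) = 5


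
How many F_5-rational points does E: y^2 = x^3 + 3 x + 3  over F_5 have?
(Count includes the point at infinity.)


For each x in F_5, count y with y^2 = x^3 + 3 x + 3 mod 5:
  x = 3: RHS = 4, y in [2, 3]  -> 2 point(s)
  x = 4: RHS = 4, y in [2, 3]  -> 2 point(s)
Affine points: 4. Add the point at infinity: total = 5.

#E(F_5) = 5


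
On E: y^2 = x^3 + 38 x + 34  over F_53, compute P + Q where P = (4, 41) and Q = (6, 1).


P != Q, so use the chord formula.
s = (y2 - y1) / (x2 - x1) = (13) / (2) mod 53 = 33
x3 = s^2 - x1 - x2 mod 53 = 33^2 - 4 - 6 = 19
y3 = s (x1 - x3) - y1 mod 53 = 33 * (4 - 19) - 41 = 47

P + Q = (19, 47)


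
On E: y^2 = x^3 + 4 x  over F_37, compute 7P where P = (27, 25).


k = 7 = 111_2 (binary, LSB first: 111)
Double-and-add from P = (27, 25):
  bit 0 = 1: acc = O + (27, 25) = (27, 25)
  bit 1 = 1: acc = (27, 25) + (16, 33) = (30, 31)
  bit 2 = 1: acc = (30, 31) + (21, 24) = (30, 6)

7P = (30, 6)


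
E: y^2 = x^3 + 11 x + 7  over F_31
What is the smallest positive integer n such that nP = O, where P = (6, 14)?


Compute successive multiples of P until we hit O:
  1P = (6, 14)
  2P = (8, 24)
  3P = (11, 23)
  4P = (16, 30)
  5P = (19, 21)
  6P = (25, 2)
  7P = (1, 22)
  8P = (3, 6)
  ... (continuing to 31P)
  31P = O

ord(P) = 31


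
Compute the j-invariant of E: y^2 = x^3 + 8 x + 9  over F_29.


Delta = -16(4 a^3 + 27 b^2) mod 29 = 13
-1728 * (4 a)^3 = -1728 * (4*8)^3 mod 29 = 5
j = 5 * 13^(-1) mod 29 = 16

j = 16 (mod 29)
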